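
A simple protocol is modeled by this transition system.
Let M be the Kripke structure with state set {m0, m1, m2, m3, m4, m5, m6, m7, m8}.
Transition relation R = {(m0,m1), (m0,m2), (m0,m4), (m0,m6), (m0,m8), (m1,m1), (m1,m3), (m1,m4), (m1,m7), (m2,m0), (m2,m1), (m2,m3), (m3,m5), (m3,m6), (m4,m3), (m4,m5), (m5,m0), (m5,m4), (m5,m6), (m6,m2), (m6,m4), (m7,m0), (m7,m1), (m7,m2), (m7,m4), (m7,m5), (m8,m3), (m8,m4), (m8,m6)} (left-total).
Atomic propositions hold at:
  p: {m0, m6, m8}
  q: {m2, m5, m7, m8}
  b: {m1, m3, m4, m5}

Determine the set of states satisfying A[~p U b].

{m1, m3, m4, m5}

Sat(~p) = {m1, m2, m3, m4, m5, m7}
A[~p U b]: least fixpoint, start Z0 = Sat(b) = {m1, m3, m4, m5}, add states in Sat(~p) with every successor in Z. Already a fixed point.
Sat(A[~p U b]) = {m1, m3, m4, m5}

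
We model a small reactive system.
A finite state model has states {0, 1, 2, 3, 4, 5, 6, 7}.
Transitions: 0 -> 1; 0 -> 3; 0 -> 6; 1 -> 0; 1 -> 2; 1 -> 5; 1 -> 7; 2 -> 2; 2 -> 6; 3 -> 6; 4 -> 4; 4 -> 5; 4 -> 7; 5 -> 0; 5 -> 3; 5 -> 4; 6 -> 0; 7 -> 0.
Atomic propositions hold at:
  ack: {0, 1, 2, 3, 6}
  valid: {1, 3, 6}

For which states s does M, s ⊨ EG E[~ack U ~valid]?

Sat(~ack) = {4, 5, 7}
Sat(~valid) = {0, 2, 4, 5, 7}
E[~ack U ~valid]: least fixpoint, start Z0 = Sat(~valid) = {0, 2, 4, 5, 7}, add states in Sat(~ack) with some successor in Z. Already a fixed point.
Sat(E[~ack U ~valid]) = {0, 2, 4, 5, 7}
EG E[~ack U ~valid]: greatest fixpoint, start Z0 = {0, 2, 4, 5, 7}, keep only states in Sat with some successor in Z. Z1 = {2, 4, 5, 7}; Z2 = {2, 4, 5}; fixed.
Sat(EG E[~ack U ~valid]) = {2, 4, 5}

{2, 4, 5}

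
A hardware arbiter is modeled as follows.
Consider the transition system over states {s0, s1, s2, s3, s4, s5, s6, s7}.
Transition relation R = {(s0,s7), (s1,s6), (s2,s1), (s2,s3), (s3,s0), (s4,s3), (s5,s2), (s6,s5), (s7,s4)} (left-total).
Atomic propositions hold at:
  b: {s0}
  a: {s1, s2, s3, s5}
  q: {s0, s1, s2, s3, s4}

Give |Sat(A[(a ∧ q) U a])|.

Sat(a ∧ q) = {s1, s2, s3}
A[(a ∧ q) U a]: least fixpoint, start Z0 = Sat(a) = {s1, s2, s3, s5}, add states in Sat(a ∧ q) with every successor in Z. Already a fixed point.
Sat(A[(a ∧ q) U a]) = {s1, s2, s3, s5}
|Sat(A[(a ∧ q) U a])| = |{s1, s2, s3, s5}| = 4.

4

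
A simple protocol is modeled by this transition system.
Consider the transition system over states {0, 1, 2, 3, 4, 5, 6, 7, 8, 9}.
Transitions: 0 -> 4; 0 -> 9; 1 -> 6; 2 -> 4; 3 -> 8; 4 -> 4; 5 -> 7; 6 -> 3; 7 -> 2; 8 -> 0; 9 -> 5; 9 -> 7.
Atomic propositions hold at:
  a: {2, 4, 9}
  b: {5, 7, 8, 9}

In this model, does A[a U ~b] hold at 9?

Sat(~b) = {0, 1, 2, 3, 4, 6}
A[a U ~b]: least fixpoint, start Z0 = Sat(~b) = {0, 1, 2, 3, 4, 6}, add states in Sat(a) with every successor in Z. Already a fixed point.
Sat(A[a U ~b]) = {0, 1, 2, 3, 4, 6}
9 ∉ Sat(A[a U ~b]) = {0, 1, 2, 3, 4, 6}, so the formula does not hold at 9.

No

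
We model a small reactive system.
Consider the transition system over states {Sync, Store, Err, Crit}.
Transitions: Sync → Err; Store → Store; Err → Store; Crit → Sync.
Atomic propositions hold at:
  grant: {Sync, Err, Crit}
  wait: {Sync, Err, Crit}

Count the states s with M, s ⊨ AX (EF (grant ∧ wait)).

2

Sat(grant ∧ wait) = {Sync, Err, Crit}
EF (grant ∧ wait): least fixpoint, start Z0 = {Sync, Err, Crit}, add states with some successor in Z. Already a fixed point.
Sat(EF (grant ∧ wait)) = {Sync, Err, Crit}
Sat(AX (EF (grant ∧ wait))) = {s : every successor in {Sync, Err, Crit}} = {Sync, Crit}
|Sat(AX (EF (grant ∧ wait)))| = |{Sync, Crit}| = 2.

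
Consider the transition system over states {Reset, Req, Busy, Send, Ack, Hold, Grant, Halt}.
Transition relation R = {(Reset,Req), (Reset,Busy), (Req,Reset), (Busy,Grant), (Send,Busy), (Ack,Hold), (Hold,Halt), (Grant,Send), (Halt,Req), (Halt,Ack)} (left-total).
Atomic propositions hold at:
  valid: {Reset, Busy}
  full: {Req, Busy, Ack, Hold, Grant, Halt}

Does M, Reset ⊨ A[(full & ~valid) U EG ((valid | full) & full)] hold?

Sat(~valid) = {Req, Send, Ack, Hold, Grant, Halt}
Sat(full & ~valid) = {Req, Ack, Hold, Grant, Halt}
Sat(valid | full) = {Reset, Req, Busy, Ack, Hold, Grant, Halt}
Sat((valid | full) & full) = {Req, Busy, Ack, Hold, Grant, Halt}
EG ((valid | full) & full): greatest fixpoint, start Z0 = {Req, Busy, Ack, Hold, Grant, Halt}, keep only states in Sat with some successor in Z. Z1 = {Busy, Ack, Hold, Halt}; Z2 = {Ack, Hold, Halt}; fixed.
Sat(EG ((valid | full) & full)) = {Ack, Hold, Halt}
A[(full & ~valid) U EG ((valid | full) & full)]: least fixpoint, start Z0 = Sat(EG ((valid | full) & full)) = {Ack, Hold, Halt}, add states in Sat(full & ~valid) with every successor in Z. Already a fixed point.
Sat(A[(full & ~valid) U EG ((valid | full) & full)]) = {Ack, Hold, Halt}
Reset ∉ Sat(A[(full & ~valid) U EG ((valid | full) & full)]) = {Ack, Hold, Halt}, so the formula does not hold at Reset.

No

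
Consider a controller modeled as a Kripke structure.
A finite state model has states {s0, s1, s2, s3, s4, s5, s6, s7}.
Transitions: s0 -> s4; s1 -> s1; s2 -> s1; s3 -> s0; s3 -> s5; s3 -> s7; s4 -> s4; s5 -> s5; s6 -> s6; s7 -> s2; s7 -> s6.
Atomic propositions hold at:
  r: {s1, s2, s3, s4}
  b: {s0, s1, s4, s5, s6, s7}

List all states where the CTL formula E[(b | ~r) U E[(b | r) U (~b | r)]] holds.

Sat(~r) = {s0, s5, s6, s7}
Sat(b | ~r) = {s0, s1, s4, s5, s6, s7}
Sat(b | r) = {s0, s1, s2, s3, s4, s5, s6, s7}
Sat(~b) = {s2, s3}
Sat(~b | r) = {s1, s2, s3, s4}
E[(b | r) U (~b | r)]: least fixpoint, start Z0 = Sat((~b | r)) = {s1, s2, s3, s4}, add states in Sat(b | r) with some successor in Z. Z1 = {s0, s1, s2, s3, s4, s7}; fixed.
Sat(E[(b | r) U (~b | r)]) = {s0, s1, s2, s3, s4, s7}
E[(b | ~r) U E[(b | r) U (~b | r)]]: least fixpoint, start Z0 = Sat(E[(b | r) U (~b | r)]) = {s0, s1, s2, s3, s4, s7}, add states in Sat(b | ~r) with some successor in Z. Already a fixed point.
Sat(E[(b | ~r) U E[(b | r) U (~b | r)]]) = {s0, s1, s2, s3, s4, s7}

{s0, s1, s2, s3, s4, s7}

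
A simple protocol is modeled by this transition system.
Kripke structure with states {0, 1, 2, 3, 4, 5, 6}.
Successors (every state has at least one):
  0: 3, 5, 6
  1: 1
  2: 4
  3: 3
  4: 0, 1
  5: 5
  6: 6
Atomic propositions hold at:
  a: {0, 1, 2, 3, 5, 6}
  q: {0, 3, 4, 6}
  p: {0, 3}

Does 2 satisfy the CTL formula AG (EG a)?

EG a: greatest fixpoint, start Z0 = {0, 1, 2, 3, 5, 6}, keep only states in Sat with some successor in Z. Z1 = {0, 1, 3, 5, 6}; fixed.
Sat(EG a) = {0, 1, 3, 5, 6}
AG (EG a): greatest fixpoint, start Z0 = {0, 1, 3, 5, 6}, keep only states in Sat with every successor in Z. Already a fixed point.
Sat(AG (EG a)) = {0, 1, 3, 5, 6}
2 ∉ Sat(AG (EG a)) = {0, 1, 3, 5, 6}, so the formula does not hold at 2.

No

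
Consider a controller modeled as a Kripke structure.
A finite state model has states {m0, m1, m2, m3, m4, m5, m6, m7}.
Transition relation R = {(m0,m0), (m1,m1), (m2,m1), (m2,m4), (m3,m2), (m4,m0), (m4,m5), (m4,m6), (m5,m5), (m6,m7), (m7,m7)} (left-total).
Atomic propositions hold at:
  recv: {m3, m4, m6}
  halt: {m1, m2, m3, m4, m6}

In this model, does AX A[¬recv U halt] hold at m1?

Sat(¬recv) = {m0, m1, m2, m5, m7}
A[¬recv U halt]: least fixpoint, start Z0 = Sat(halt) = {m1, m2, m3, m4, m6}, add states in Sat(¬recv) with every successor in Z. Already a fixed point.
Sat(A[¬recv U halt]) = {m1, m2, m3, m4, m6}
Sat(AX A[¬recv U halt]) = {s : every successor in {m1, m2, m3, m4, m6}} = {m1, m2, m3}
m1 ∈ Sat(AX A[¬recv U halt]) = {m1, m2, m3}, so the formula holds at m1.

Yes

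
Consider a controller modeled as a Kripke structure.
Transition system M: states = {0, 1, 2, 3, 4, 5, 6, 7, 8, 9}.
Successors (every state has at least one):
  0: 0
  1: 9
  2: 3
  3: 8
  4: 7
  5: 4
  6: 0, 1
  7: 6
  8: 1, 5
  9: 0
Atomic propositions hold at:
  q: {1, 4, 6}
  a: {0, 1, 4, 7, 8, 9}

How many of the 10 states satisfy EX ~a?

Sat(~a) = {2, 3, 5, 6}
Sat(EX ~a) = {s : some successor in {2, 3, 5, 6}} = {2, 7, 8}
|Sat(EX ~a)| = |{2, 7, 8}| = 3.

3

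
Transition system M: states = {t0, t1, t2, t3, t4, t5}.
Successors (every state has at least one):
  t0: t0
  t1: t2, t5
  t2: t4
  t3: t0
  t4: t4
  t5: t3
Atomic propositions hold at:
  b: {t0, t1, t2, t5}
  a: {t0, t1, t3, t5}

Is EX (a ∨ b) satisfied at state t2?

Sat(a ∨ b) = {t0, t1, t2, t3, t5}
Sat(EX (a ∨ b)) = {s : some successor in {t0, t1, t2, t3, t5}} = {t0, t1, t3, t5}
t2 ∉ Sat(EX (a ∨ b)) = {t0, t1, t3, t5}, so the formula does not hold at t2.

No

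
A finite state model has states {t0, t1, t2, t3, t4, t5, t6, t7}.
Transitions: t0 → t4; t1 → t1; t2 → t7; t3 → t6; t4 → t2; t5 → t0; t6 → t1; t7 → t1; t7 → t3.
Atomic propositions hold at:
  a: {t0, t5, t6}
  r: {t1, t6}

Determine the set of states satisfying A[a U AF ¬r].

{t0, t2, t3, t4, t5, t7}

Sat(¬r) = {t0, t2, t3, t4, t5, t7}
AF ¬r: least fixpoint, start Z0 = {t0, t2, t3, t4, t5, t7}, add states with every successor in Z. Already a fixed point.
Sat(AF ¬r) = {t0, t2, t3, t4, t5, t7}
A[a U AF ¬r]: least fixpoint, start Z0 = Sat(AF ¬r) = {t0, t2, t3, t4, t5, t7}, add states in Sat(a) with every successor in Z. Already a fixed point.
Sat(A[a U AF ¬r]) = {t0, t2, t3, t4, t5, t7}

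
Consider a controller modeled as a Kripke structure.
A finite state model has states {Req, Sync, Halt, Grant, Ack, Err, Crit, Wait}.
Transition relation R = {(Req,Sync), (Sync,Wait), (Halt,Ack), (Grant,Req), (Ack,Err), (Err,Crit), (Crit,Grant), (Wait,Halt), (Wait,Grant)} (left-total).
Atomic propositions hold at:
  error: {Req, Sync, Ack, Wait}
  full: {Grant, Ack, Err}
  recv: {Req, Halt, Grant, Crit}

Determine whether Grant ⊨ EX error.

Sat(EX error) = {s : some successor in {Req, Sync, Ack, Wait}} = {Req, Sync, Halt, Grant}
Grant ∈ Sat(EX error) = {Req, Sync, Halt, Grant}, so the formula holds at Grant.

Yes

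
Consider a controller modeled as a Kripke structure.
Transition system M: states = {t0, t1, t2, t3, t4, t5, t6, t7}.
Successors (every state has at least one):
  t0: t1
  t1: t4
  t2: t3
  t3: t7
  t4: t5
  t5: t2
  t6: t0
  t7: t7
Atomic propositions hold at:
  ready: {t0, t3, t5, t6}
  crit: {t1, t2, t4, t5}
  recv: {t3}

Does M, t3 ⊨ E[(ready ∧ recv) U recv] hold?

Yes

Sat(ready ∧ recv) = {t3}
E[(ready ∧ recv) U recv]: least fixpoint, start Z0 = Sat(recv) = {t3}, add states in Sat(ready ∧ recv) with some successor in Z. Already a fixed point.
Sat(E[(ready ∧ recv) U recv]) = {t3}
t3 ∈ Sat(E[(ready ∧ recv) U recv]) = {t3}, so the formula holds at t3.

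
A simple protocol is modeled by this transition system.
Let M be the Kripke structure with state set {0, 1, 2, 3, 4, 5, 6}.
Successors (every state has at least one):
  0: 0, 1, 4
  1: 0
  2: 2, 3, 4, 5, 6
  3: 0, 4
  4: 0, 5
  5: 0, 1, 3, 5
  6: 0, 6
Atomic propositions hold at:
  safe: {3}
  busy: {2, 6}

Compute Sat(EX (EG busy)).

{2, 6}

EG busy: greatest fixpoint, start Z0 = {2, 6}, keep only states in Sat with some successor in Z. Already a fixed point.
Sat(EG busy) = {2, 6}
Sat(EX (EG busy)) = {s : some successor in {2, 6}} = {2, 6}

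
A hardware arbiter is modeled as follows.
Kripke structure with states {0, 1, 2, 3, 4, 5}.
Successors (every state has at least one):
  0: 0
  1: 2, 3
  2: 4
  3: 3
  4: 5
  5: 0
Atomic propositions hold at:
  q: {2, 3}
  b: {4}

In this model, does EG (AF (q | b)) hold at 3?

Yes

Sat(q | b) = {2, 3, 4}
AF (q | b): least fixpoint, start Z0 = {2, 3, 4}, add states with every successor in Z. Z1 = {1, 2, 3, 4}; fixed.
Sat(AF (q | b)) = {1, 2, 3, 4}
EG (AF (q | b)): greatest fixpoint, start Z0 = {1, 2, 3, 4}, keep only states in Sat with some successor in Z. Z1 = {1, 2, 3}; Z2 = {1, 3}; fixed.
Sat(EG (AF (q | b))) = {1, 3}
3 ∈ Sat(EG (AF (q | b))) = {1, 3}, so the formula holds at 3.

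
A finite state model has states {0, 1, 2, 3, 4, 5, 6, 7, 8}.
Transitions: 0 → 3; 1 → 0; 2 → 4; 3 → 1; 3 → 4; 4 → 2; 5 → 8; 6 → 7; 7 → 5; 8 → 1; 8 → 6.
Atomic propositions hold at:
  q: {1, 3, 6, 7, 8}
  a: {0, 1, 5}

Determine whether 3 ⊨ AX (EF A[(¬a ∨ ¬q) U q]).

Sat(¬a) = {2, 3, 4, 6, 7, 8}
Sat(¬q) = {0, 2, 4, 5}
Sat(¬a ∨ ¬q) = {0, 2, 3, 4, 5, 6, 7, 8}
A[(¬a ∨ ¬q) U q]: least fixpoint, start Z0 = Sat(q) = {1, 3, 6, 7, 8}, add states in Sat(¬a ∨ ¬q) with every successor in Z. Z1 = {0, 1, 3, 5, 6, 7, 8}; fixed.
Sat(A[(¬a ∨ ¬q) U q]) = {0, 1, 3, 5, 6, 7, 8}
EF A[(¬a ∨ ¬q) U q]: least fixpoint, start Z0 = {0, 1, 3, 5, 6, 7, 8}, add states with some successor in Z. Already a fixed point.
Sat(EF A[(¬a ∨ ¬q) U q]) = {0, 1, 3, 5, 6, 7, 8}
Sat(AX (EF A[(¬a ∨ ¬q) U q])) = {s : every successor in {0, 1, 3, 5, 6, 7, 8}} = {0, 1, 5, 6, 7, 8}
3 ∉ Sat(AX (EF A[(¬a ∨ ¬q) U q])) = {0, 1, 5, 6, 7, 8}, so the formula does not hold at 3.

No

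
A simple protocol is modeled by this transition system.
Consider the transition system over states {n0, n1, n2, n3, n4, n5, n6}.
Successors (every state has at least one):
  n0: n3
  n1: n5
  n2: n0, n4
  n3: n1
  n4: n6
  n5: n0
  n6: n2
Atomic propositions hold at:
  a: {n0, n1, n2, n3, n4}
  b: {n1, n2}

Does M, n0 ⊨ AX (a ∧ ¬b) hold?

Yes

Sat(¬b) = {n0, n3, n4, n5, n6}
Sat(a ∧ ¬b) = {n0, n3, n4}
Sat(AX (a ∧ ¬b)) = {s : every successor in {n0, n3, n4}} = {n0, n2, n5}
n0 ∈ Sat(AX (a ∧ ¬b)) = {n0, n2, n5}, so the formula holds at n0.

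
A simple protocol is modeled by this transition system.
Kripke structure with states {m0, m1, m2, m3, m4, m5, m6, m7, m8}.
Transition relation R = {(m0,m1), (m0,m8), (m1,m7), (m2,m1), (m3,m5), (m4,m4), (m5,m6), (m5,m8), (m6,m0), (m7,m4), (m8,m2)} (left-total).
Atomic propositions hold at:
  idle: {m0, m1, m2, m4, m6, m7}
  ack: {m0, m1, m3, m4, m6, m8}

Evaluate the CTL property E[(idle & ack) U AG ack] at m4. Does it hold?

Yes

Sat(idle & ack) = {m0, m1, m4, m6}
AG ack: greatest fixpoint, start Z0 = {m0, m1, m3, m4, m6, m8}, keep only states in Sat with every successor in Z. Z1 = {m0, m4, m6}; Z2 = {m4, m6}; Z3 = {m4}; fixed.
Sat(AG ack) = {m4}
E[(idle & ack) U AG ack]: least fixpoint, start Z0 = Sat(AG ack) = {m4}, add states in Sat(idle & ack) with some successor in Z. Already a fixed point.
Sat(E[(idle & ack) U AG ack]) = {m4}
m4 ∈ Sat(E[(idle & ack) U AG ack]) = {m4}, so the formula holds at m4.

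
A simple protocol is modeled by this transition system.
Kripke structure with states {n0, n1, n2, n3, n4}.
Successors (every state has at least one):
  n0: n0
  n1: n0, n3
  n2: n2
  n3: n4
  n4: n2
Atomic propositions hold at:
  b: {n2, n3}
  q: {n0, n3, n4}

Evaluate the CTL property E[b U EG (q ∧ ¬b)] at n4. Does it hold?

No

Sat(¬b) = {n0, n1, n4}
Sat(q ∧ ¬b) = {n0, n4}
EG (q ∧ ¬b): greatest fixpoint, start Z0 = {n0, n4}, keep only states in Sat with some successor in Z. Z1 = {n0}; fixed.
Sat(EG (q ∧ ¬b)) = {n0}
E[b U EG (q ∧ ¬b)]: least fixpoint, start Z0 = Sat(EG (q ∧ ¬b)) = {n0}, add states in Sat(b) with some successor in Z. Already a fixed point.
Sat(E[b U EG (q ∧ ¬b)]) = {n0}
n4 ∉ Sat(E[b U EG (q ∧ ¬b)]) = {n0}, so the formula does not hold at n4.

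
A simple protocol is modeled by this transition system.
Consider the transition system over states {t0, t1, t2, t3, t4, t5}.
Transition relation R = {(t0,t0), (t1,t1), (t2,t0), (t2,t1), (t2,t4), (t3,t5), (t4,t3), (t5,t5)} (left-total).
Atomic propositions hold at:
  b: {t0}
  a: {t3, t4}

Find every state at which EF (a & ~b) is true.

{t2, t3, t4}

Sat(~b) = {t1, t2, t3, t4, t5}
Sat(a & ~b) = {t3, t4}
EF (a & ~b): least fixpoint, start Z0 = {t3, t4}, add states with some successor in Z. Z1 = {t2, t3, t4}; fixed.
Sat(EF (a & ~b)) = {t2, t3, t4}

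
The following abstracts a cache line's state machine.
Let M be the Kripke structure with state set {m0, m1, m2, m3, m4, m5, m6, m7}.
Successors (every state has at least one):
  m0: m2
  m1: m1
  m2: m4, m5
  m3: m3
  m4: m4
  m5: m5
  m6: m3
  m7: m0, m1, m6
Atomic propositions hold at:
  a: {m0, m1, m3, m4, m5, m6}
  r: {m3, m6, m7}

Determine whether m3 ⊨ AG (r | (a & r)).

Sat(a & r) = {m3, m6}
Sat(r | (a & r)) = {m3, m6, m7}
AG (r | (a & r)): greatest fixpoint, start Z0 = {m3, m6, m7}, keep only states in Sat with every successor in Z. Z1 = {m3, m6}; fixed.
Sat(AG (r | (a & r))) = {m3, m6}
m3 ∈ Sat(AG (r | (a & r))) = {m3, m6}, so the formula holds at m3.

Yes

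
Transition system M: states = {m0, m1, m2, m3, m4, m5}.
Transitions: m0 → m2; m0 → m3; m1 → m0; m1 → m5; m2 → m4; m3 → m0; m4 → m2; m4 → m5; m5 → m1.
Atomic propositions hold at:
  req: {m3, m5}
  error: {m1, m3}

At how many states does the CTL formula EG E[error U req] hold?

E[error U req]: least fixpoint, start Z0 = Sat(req) = {m3, m5}, add states in Sat(error) with some successor in Z. Z1 = {m1, m3, m5}; fixed.
Sat(E[error U req]) = {m1, m3, m5}
EG E[error U req]: greatest fixpoint, start Z0 = {m1, m3, m5}, keep only states in Sat with some successor in Z. Z1 = {m1, m5}; fixed.
Sat(EG E[error U req]) = {m1, m5}
|Sat(EG E[error U req])| = |{m1, m5}| = 2.

2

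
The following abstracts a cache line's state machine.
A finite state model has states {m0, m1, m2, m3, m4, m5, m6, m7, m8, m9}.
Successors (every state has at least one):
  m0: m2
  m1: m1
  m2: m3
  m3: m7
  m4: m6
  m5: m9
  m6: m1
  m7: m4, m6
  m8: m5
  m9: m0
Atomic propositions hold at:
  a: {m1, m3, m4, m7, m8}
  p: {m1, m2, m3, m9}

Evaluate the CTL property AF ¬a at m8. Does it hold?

Sat(¬a) = {m0, m2, m5, m6, m9}
AF ¬a: least fixpoint, start Z0 = {m0, m2, m5, m6, m9}, add states with every successor in Z. Z1 = {m0, m2, m4, m5, m6, m8, m9}; Z2 = {m0, m2, m4, m5, m6, m7, m8, m9}; Z3 = {m0, m2, m3, m4, m5, m6, m7, m8, m9}; fixed.
Sat(AF ¬a) = {m0, m2, m3, m4, m5, m6, m7, m8, m9}
m8 ∈ Sat(AF ¬a) = {m0, m2, m3, m4, m5, m6, m7, m8, m9}, so the formula holds at m8.

Yes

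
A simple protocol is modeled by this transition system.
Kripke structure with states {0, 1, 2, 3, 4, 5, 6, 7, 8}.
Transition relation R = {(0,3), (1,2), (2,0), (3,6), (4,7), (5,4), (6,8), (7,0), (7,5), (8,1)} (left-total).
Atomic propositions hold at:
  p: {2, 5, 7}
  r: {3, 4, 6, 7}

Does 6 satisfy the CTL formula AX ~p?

Yes

Sat(~p) = {0, 1, 3, 4, 6, 8}
Sat(AX ~p) = {s : every successor in {0, 1, 3, 4, 6, 8}} = {0, 2, 3, 5, 6, 8}
6 ∈ Sat(AX ~p) = {0, 2, 3, 5, 6, 8}, so the formula holds at 6.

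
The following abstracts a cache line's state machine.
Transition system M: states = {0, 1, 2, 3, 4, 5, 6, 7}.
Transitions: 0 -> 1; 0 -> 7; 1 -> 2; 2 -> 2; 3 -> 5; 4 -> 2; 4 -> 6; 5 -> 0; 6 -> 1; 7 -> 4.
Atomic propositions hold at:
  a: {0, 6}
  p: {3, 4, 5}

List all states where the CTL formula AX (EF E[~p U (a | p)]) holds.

Sat(~p) = {0, 1, 2, 6, 7}
Sat(a | p) = {0, 3, 4, 5, 6}
E[~p U (a | p)]: least fixpoint, start Z0 = Sat((a | p)) = {0, 3, 4, 5, 6}, add states in Sat(~p) with some successor in Z. Z1 = {0, 3, 4, 5, 6, 7}; fixed.
Sat(E[~p U (a | p)]) = {0, 3, 4, 5, 6, 7}
EF E[~p U (a | p)]: least fixpoint, start Z0 = {0, 3, 4, 5, 6, 7}, add states with some successor in Z. Already a fixed point.
Sat(EF E[~p U (a | p)]) = {0, 3, 4, 5, 6, 7}
Sat(AX (EF E[~p U (a | p)])) = {s : every successor in {0, 3, 4, 5, 6, 7}} = {3, 5, 7}

{3, 5, 7}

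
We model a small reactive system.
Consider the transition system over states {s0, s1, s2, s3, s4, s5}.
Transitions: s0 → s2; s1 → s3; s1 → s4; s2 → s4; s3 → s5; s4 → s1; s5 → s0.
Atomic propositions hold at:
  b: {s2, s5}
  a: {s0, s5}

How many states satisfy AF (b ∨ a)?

4

Sat(b ∨ a) = {s0, s2, s5}
AF (b ∨ a): least fixpoint, start Z0 = {s0, s2, s5}, add states with every successor in Z. Z1 = {s0, s2, s3, s5}; fixed.
Sat(AF (b ∨ a)) = {s0, s2, s3, s5}
|Sat(AF (b ∨ a))| = |{s0, s2, s3, s5}| = 4.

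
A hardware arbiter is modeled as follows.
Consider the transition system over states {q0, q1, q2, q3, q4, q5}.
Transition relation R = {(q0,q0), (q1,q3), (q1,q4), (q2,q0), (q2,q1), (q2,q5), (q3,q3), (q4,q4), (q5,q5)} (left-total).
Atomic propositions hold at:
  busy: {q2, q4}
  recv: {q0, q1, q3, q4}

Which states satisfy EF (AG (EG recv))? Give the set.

EG recv: greatest fixpoint, start Z0 = {q0, q1, q3, q4}, keep only states in Sat with some successor in Z. Already a fixed point.
Sat(EG recv) = {q0, q1, q3, q4}
AG (EG recv): greatest fixpoint, start Z0 = {q0, q1, q3, q4}, keep only states in Sat with every successor in Z. Already a fixed point.
Sat(AG (EG recv)) = {q0, q1, q3, q4}
EF (AG (EG recv)): least fixpoint, start Z0 = {q0, q1, q3, q4}, add states with some successor in Z. Z1 = {q0, q1, q2, q3, q4}; fixed.
Sat(EF (AG (EG recv))) = {q0, q1, q2, q3, q4}

{q0, q1, q2, q3, q4}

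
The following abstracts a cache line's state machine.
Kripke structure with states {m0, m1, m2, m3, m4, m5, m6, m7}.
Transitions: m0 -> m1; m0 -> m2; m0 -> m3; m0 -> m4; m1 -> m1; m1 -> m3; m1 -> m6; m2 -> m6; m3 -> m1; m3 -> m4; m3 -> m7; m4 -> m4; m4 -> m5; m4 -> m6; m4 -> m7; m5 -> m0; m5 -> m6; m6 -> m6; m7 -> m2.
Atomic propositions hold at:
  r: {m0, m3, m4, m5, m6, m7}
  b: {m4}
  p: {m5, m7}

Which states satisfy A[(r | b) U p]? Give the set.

{m5, m7}

Sat(r | b) = {m0, m3, m4, m5, m6, m7}
A[(r | b) U p]: least fixpoint, start Z0 = Sat(p) = {m5, m7}, add states in Sat(r | b) with every successor in Z. Already a fixed point.
Sat(A[(r | b) U p]) = {m5, m7}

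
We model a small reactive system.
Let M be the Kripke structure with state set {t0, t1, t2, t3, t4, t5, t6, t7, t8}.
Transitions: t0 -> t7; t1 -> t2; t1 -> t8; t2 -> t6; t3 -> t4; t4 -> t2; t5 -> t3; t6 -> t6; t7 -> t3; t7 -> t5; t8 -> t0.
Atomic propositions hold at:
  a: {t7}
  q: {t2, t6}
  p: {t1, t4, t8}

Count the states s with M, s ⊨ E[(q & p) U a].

1

Sat(q & p) = ∅
E[(q & p) U a]: least fixpoint, start Z0 = Sat(a) = {t7}, add states in Sat(q & p) with some successor in Z. Already a fixed point.
Sat(E[(q & p) U a]) = {t7}
|Sat(E[(q & p) U a])| = |{t7}| = 1.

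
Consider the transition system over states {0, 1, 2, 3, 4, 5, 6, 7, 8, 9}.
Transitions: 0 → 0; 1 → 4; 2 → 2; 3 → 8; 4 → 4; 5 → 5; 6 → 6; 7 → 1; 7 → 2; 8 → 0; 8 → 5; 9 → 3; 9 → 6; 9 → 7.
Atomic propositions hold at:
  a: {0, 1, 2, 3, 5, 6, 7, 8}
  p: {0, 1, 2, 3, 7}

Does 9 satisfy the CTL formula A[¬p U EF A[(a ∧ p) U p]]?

Sat(¬p) = {4, 5, 6, 8, 9}
Sat(a ∧ p) = {0, 1, 2, 3, 7}
A[(a ∧ p) U p]: least fixpoint, start Z0 = Sat(p) = {0, 1, 2, 3, 7}, add states in Sat(a ∧ p) with every successor in Z. Already a fixed point.
Sat(A[(a ∧ p) U p]) = {0, 1, 2, 3, 7}
EF A[(a ∧ p) U p]: least fixpoint, start Z0 = {0, 1, 2, 3, 7}, add states with some successor in Z. Z1 = {0, 1, 2, 3, 7, 8, 9}; fixed.
Sat(EF A[(a ∧ p) U p]) = {0, 1, 2, 3, 7, 8, 9}
A[¬p U EF A[(a ∧ p) U p]]: least fixpoint, start Z0 = Sat(EF A[(a ∧ p) U p]) = {0, 1, 2, 3, 7, 8, 9}, add states in Sat(¬p) with every successor in Z. Already a fixed point.
Sat(A[¬p U EF A[(a ∧ p) U p]]) = {0, 1, 2, 3, 7, 8, 9}
9 ∈ Sat(A[¬p U EF A[(a ∧ p) U p]]) = {0, 1, 2, 3, 7, 8, 9}, so the formula holds at 9.

Yes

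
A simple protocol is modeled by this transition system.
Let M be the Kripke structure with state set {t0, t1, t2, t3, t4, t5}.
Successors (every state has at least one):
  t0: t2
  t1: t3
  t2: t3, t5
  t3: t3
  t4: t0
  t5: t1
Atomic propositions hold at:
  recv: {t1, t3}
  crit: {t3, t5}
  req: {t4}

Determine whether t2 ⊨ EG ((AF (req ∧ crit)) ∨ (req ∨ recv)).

No

Sat(req ∧ crit) = ∅
AF (req ∧ crit): least fixpoint, start Z0 = ∅, add states with every successor in Z. Already a fixed point.
Sat(AF (req ∧ crit)) = ∅
Sat(req ∨ recv) = {t1, t3, t4}
Sat((AF (req ∧ crit)) ∨ (req ∨ recv)) = {t1, t3, t4}
EG ((AF (req ∧ crit)) ∨ (req ∨ recv)): greatest fixpoint, start Z0 = {t1, t3, t4}, keep only states in Sat with some successor in Z. Z1 = {t1, t3}; fixed.
Sat(EG ((AF (req ∧ crit)) ∨ (req ∨ recv))) = {t1, t3}
t2 ∉ Sat(EG ((AF (req ∧ crit)) ∨ (req ∨ recv))) = {t1, t3}, so the formula does not hold at t2.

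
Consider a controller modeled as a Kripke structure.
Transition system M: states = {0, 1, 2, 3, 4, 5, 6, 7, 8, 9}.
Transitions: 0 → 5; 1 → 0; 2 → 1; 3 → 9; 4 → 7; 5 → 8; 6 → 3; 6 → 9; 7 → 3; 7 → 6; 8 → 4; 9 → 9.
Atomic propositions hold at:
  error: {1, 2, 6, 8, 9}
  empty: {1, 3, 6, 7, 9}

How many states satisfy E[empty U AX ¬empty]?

4

Sat(¬empty) = {0, 2, 4, 5, 8}
Sat(AX ¬empty) = {s : every successor in {0, 2, 4, 5, 8}} = {0, 1, 5, 8}
E[empty U AX ¬empty]: least fixpoint, start Z0 = Sat(AX ¬empty) = {0, 1, 5, 8}, add states in Sat(empty) with some successor in Z. Already a fixed point.
Sat(E[empty U AX ¬empty]) = {0, 1, 5, 8}
|Sat(E[empty U AX ¬empty])| = |{0, 1, 5, 8}| = 4.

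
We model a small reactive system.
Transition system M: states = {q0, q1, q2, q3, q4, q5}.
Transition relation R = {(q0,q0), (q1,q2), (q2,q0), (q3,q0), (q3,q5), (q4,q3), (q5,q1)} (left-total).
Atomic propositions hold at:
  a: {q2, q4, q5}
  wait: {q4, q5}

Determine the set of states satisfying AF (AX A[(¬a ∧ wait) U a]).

Sat(¬a) = {q0, q1, q3}
Sat(¬a ∧ wait) = ∅
A[(¬a ∧ wait) U a]: least fixpoint, start Z0 = Sat(a) = {q2, q4, q5}, add states in Sat(¬a ∧ wait) with every successor in Z. Already a fixed point.
Sat(A[(¬a ∧ wait) U a]) = {q2, q4, q5}
Sat(AX A[(¬a ∧ wait) U a]) = {s : every successor in {q2, q4, q5}} = {q1}
AF (AX A[(¬a ∧ wait) U a]): least fixpoint, start Z0 = {q1}, add states with every successor in Z. Z1 = {q1, q5}; fixed.
Sat(AF (AX A[(¬a ∧ wait) U a])) = {q1, q5}

{q1, q5}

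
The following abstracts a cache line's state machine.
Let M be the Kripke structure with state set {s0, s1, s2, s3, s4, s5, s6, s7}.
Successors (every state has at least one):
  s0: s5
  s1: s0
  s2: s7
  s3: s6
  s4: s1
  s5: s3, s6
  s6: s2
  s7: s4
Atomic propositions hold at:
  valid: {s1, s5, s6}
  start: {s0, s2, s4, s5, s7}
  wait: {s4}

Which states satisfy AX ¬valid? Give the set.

Sat(¬valid) = {s0, s2, s3, s4, s7}
Sat(AX ¬valid) = {s : every successor in {s0, s2, s3, s4, s7}} = {s1, s2, s6, s7}

{s1, s2, s6, s7}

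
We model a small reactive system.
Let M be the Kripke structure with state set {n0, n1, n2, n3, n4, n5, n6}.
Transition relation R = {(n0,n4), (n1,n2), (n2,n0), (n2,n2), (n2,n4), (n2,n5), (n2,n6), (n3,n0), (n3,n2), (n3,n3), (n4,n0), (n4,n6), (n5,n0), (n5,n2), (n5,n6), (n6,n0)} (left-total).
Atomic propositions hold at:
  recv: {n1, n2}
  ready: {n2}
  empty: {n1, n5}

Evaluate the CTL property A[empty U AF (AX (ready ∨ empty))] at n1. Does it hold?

Yes

Sat(ready ∨ empty) = {n1, n2, n5}
Sat(AX (ready ∨ empty)) = {s : every successor in {n1, n2, n5}} = {n1}
AF (AX (ready ∨ empty)): least fixpoint, start Z0 = {n1}, add states with every successor in Z. Already a fixed point.
Sat(AF (AX (ready ∨ empty))) = {n1}
A[empty U AF (AX (ready ∨ empty))]: least fixpoint, start Z0 = Sat(AF (AX (ready ∨ empty))) = {n1}, add states in Sat(empty) with every successor in Z. Already a fixed point.
Sat(A[empty U AF (AX (ready ∨ empty))]) = {n1}
n1 ∈ Sat(A[empty U AF (AX (ready ∨ empty))]) = {n1}, so the formula holds at n1.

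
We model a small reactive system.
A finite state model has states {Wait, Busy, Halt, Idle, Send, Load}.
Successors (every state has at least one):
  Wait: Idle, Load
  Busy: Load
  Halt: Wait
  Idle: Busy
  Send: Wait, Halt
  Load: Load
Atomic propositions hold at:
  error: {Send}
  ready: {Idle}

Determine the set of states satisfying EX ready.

Sat(EX ready) = {s : some successor in {Idle}} = {Wait}

{Wait}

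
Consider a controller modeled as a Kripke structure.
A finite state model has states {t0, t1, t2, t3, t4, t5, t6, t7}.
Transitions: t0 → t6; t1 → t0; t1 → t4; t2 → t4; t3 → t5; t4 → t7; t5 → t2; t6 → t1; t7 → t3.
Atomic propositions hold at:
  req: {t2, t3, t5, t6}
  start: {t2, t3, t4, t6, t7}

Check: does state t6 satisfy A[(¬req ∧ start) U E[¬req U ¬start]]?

No

Sat(¬req) = {t0, t1, t4, t7}
Sat(¬req ∧ start) = {t4, t7}
Sat(¬start) = {t0, t1, t5}
E[¬req U ¬start]: least fixpoint, start Z0 = Sat(¬start) = {t0, t1, t5}, add states in Sat(¬req) with some successor in Z. Already a fixed point.
Sat(E[¬req U ¬start]) = {t0, t1, t5}
A[(¬req ∧ start) U E[¬req U ¬start]]: least fixpoint, start Z0 = Sat(E[¬req U ¬start]) = {t0, t1, t5}, add states in Sat(¬req ∧ start) with every successor in Z. Already a fixed point.
Sat(A[(¬req ∧ start) U E[¬req U ¬start]]) = {t0, t1, t5}
t6 ∉ Sat(A[(¬req ∧ start) U E[¬req U ¬start]]) = {t0, t1, t5}, so the formula does not hold at t6.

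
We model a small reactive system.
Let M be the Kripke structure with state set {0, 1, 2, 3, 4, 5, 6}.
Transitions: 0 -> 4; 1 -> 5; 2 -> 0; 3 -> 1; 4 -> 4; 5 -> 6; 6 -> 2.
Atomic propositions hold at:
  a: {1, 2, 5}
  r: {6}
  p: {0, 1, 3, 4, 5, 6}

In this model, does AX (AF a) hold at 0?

AF a: least fixpoint, start Z0 = {1, 2, 5}, add states with every successor in Z. Z1 = {1, 2, 3, 5, 6}; fixed.
Sat(AF a) = {1, 2, 3, 5, 6}
Sat(AX (AF a)) = {s : every successor in {1, 2, 3, 5, 6}} = {1, 3, 5, 6}
0 ∉ Sat(AX (AF a)) = {1, 3, 5, 6}, so the formula does not hold at 0.

No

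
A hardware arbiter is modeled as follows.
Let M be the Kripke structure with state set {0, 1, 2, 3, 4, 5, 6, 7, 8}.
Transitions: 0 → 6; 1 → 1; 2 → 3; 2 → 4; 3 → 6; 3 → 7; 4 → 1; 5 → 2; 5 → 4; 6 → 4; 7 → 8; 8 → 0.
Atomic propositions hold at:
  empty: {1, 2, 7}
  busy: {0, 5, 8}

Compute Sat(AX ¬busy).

{0, 1, 2, 3, 4, 5, 6}

Sat(¬busy) = {1, 2, 3, 4, 6, 7}
Sat(AX ¬busy) = {s : every successor in {1, 2, 3, 4, 6, 7}} = {0, 1, 2, 3, 4, 5, 6}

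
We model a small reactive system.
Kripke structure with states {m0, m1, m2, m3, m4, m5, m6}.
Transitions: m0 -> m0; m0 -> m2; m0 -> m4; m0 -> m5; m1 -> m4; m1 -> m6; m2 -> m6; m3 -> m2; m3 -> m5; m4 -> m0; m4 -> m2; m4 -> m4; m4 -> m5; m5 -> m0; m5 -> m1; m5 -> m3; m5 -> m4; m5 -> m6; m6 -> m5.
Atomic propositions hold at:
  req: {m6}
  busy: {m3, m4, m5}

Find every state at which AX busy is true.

{m6}

Sat(AX busy) = {s : every successor in {m3, m4, m5}} = {m6}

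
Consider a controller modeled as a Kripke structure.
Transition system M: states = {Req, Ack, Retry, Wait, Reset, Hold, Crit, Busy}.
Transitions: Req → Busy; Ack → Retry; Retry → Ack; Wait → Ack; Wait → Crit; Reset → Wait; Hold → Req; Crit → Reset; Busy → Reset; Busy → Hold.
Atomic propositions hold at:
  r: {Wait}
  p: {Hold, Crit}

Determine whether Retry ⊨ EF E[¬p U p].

Sat(¬p) = {Req, Ack, Retry, Wait, Reset, Busy}
E[¬p U p]: least fixpoint, start Z0 = Sat(p) = {Hold, Crit}, add states in Sat(¬p) with some successor in Z. Z1 = {Wait, Hold, Crit, Busy}; Z2 = {Req, Wait, Reset, Hold, Crit, Busy}; fixed.
Sat(E[¬p U p]) = {Req, Wait, Reset, Hold, Crit, Busy}
EF E[¬p U p]: least fixpoint, start Z0 = {Req, Wait, Reset, Hold, Crit, Busy}, add states with some successor in Z. Already a fixed point.
Sat(EF E[¬p U p]) = {Req, Wait, Reset, Hold, Crit, Busy}
Retry ∉ Sat(EF E[¬p U p]) = {Req, Wait, Reset, Hold, Crit, Busy}, so the formula does not hold at Retry.

No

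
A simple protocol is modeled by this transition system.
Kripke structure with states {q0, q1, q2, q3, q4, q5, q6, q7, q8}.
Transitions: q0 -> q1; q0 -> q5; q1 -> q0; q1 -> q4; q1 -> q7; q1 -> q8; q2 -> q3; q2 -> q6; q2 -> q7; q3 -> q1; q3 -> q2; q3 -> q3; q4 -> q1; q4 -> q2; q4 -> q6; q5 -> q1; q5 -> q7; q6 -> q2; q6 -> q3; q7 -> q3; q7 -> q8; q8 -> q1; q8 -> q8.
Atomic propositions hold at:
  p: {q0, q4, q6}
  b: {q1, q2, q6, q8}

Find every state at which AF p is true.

{q0, q4, q6}

AF p: least fixpoint, start Z0 = {q0, q4, q6}, add states with every successor in Z. Already a fixed point.
Sat(AF p) = {q0, q4, q6}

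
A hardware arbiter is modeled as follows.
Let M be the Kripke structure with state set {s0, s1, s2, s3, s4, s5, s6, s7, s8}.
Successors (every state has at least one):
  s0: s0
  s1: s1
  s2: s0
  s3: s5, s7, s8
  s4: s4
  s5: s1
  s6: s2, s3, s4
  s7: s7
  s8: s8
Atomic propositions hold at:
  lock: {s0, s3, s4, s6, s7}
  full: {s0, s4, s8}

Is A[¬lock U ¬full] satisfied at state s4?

Sat(¬lock) = {s1, s2, s5, s8}
Sat(¬full) = {s1, s2, s3, s5, s6, s7}
A[¬lock U ¬full]: least fixpoint, start Z0 = Sat(¬full) = {s1, s2, s3, s5, s6, s7}, add states in Sat(¬lock) with every successor in Z. Already a fixed point.
Sat(A[¬lock U ¬full]) = {s1, s2, s3, s5, s6, s7}
s4 ∉ Sat(A[¬lock U ¬full]) = {s1, s2, s3, s5, s6, s7}, so the formula does not hold at s4.

No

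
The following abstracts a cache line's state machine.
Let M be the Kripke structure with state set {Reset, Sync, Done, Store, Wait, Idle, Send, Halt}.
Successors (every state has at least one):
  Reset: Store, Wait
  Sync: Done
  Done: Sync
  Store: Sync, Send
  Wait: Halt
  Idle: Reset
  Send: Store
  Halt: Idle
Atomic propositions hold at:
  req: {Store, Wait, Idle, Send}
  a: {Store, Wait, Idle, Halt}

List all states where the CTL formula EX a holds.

Sat(EX a) = {s : some successor in {Store, Wait, Idle, Halt}} = {Reset, Wait, Send, Halt}

{Reset, Wait, Send, Halt}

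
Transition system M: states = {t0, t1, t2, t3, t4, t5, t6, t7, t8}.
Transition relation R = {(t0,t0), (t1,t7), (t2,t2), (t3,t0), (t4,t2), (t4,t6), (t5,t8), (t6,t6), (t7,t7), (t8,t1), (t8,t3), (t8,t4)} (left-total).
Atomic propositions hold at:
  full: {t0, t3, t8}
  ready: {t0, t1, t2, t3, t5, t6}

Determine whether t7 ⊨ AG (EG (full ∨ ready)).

No

Sat(full ∨ ready) = {t0, t1, t2, t3, t5, t6, t8}
EG (full ∨ ready): greatest fixpoint, start Z0 = {t0, t1, t2, t3, t5, t6, t8}, keep only states in Sat with some successor in Z. Z1 = {t0, t2, t3, t5, t6, t8}; fixed.
Sat(EG (full ∨ ready)) = {t0, t2, t3, t5, t6, t8}
AG (EG (full ∨ ready)): greatest fixpoint, start Z0 = {t0, t2, t3, t5, t6, t8}, keep only states in Sat with every successor in Z. Z1 = {t0, t2, t3, t5, t6}; Z2 = {t0, t2, t3, t6}; fixed.
Sat(AG (EG (full ∨ ready))) = {t0, t2, t3, t6}
t7 ∉ Sat(AG (EG (full ∨ ready))) = {t0, t2, t3, t6}, so the formula does not hold at t7.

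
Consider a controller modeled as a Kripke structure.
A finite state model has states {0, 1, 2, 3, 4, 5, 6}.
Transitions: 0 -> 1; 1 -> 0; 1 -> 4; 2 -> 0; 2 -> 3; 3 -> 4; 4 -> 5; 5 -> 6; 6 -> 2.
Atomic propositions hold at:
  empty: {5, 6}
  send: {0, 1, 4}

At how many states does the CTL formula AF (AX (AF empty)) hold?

3

AF empty: least fixpoint, start Z0 = {5, 6}, add states with every successor in Z. Z1 = {4, 5, 6}; Z2 = {3, 4, 5, 6}; fixed.
Sat(AF empty) = {3, 4, 5, 6}
Sat(AX (AF empty)) = {s : every successor in {3, 4, 5, 6}} = {3, 4, 5}
AF (AX (AF empty)): least fixpoint, start Z0 = {3, 4, 5}, add states with every successor in Z. Already a fixed point.
Sat(AF (AX (AF empty))) = {3, 4, 5}
|Sat(AF (AX (AF empty)))| = |{3, 4, 5}| = 3.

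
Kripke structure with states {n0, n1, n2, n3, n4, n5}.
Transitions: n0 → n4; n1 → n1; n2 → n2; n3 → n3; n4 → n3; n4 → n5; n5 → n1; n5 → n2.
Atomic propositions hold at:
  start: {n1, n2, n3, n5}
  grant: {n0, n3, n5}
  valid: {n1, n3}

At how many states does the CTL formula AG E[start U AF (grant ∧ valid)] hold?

1

Sat(grant ∧ valid) = {n3}
AF (grant ∧ valid): least fixpoint, start Z0 = {n3}, add states with every successor in Z. Already a fixed point.
Sat(AF (grant ∧ valid)) = {n3}
E[start U AF (grant ∧ valid)]: least fixpoint, start Z0 = Sat(AF (grant ∧ valid)) = {n3}, add states in Sat(start) with some successor in Z. Already a fixed point.
Sat(E[start U AF (grant ∧ valid)]) = {n3}
AG E[start U AF (grant ∧ valid)]: greatest fixpoint, start Z0 = {n3}, keep only states in Sat with every successor in Z. Already a fixed point.
Sat(AG E[start U AF (grant ∧ valid)]) = {n3}
|Sat(AG E[start U AF (grant ∧ valid)])| = |{n3}| = 1.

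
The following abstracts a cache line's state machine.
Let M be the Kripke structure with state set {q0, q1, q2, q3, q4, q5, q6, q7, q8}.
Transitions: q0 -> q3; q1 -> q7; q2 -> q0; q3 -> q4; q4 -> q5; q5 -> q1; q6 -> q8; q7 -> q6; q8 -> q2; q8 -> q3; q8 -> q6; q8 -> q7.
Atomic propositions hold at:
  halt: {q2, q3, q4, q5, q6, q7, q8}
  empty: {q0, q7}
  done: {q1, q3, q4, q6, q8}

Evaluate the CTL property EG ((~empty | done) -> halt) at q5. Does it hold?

No

Sat(~empty) = {q1, q2, q3, q4, q5, q6, q8}
Sat(~empty | done) = {q1, q2, q3, q4, q5, q6, q8}
Sat((~empty | done) -> halt) = {q0, q2, q3, q4, q5, q6, q7, q8}
EG ((~empty | done) -> halt): greatest fixpoint, start Z0 = {q0, q2, q3, q4, q5, q6, q7, q8}, keep only states in Sat with some successor in Z. Z1 = {q0, q2, q3, q4, q6, q7, q8}; Z2 = {q0, q2, q3, q6, q7, q8}; Z3 = {q0, q2, q6, q7, q8}; Z4 = {q2, q6, q7, q8}; Z5 = {q6, q7, q8}; fixed.
Sat(EG ((~empty | done) -> halt)) = {q6, q7, q8}
q5 ∉ Sat(EG ((~empty | done) -> halt)) = {q6, q7, q8}, so the formula does not hold at q5.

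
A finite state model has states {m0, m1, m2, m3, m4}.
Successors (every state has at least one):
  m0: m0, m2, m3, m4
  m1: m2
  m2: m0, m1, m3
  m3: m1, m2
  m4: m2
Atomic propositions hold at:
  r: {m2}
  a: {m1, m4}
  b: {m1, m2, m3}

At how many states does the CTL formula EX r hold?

4

Sat(EX r) = {s : some successor in {m2}} = {m0, m1, m3, m4}
|Sat(EX r)| = |{m0, m1, m3, m4}| = 4.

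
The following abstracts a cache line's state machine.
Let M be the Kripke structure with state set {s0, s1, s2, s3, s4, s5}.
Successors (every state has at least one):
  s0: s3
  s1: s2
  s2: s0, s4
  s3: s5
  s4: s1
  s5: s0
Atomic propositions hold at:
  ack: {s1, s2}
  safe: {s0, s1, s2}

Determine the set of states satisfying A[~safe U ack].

Sat(~safe) = {s3, s4, s5}
A[~safe U ack]: least fixpoint, start Z0 = Sat(ack) = {s1, s2}, add states in Sat(~safe) with every successor in Z. Z1 = {s1, s2, s4}; fixed.
Sat(A[~safe U ack]) = {s1, s2, s4}

{s1, s2, s4}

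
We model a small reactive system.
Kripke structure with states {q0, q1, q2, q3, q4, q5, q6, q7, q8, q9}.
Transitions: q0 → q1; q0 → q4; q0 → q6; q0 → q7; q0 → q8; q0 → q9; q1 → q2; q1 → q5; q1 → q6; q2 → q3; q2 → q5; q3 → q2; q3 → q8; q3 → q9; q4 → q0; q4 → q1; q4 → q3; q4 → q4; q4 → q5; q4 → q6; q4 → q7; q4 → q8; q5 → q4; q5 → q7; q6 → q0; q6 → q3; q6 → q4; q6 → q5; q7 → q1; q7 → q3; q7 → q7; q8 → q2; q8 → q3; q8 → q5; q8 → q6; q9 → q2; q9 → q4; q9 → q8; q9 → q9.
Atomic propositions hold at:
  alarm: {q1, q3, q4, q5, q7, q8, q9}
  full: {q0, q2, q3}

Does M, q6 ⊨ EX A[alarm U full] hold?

A[alarm U full]: least fixpoint, start Z0 = Sat(full) = {q0, q2, q3}, add states in Sat(alarm) with every successor in Z. Already a fixed point.
Sat(A[alarm U full]) = {q0, q2, q3}
Sat(EX A[alarm U full]) = {s : some successor in {q0, q2, q3}} = {q1, q2, q3, q4, q6, q7, q8, q9}
q6 ∈ Sat(EX A[alarm U full]) = {q1, q2, q3, q4, q6, q7, q8, q9}, so the formula holds at q6.

Yes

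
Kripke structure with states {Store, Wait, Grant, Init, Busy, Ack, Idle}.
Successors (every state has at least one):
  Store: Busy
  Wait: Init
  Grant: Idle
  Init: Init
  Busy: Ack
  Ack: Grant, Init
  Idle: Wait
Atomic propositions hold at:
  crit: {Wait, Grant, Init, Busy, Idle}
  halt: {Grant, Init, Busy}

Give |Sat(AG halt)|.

AG halt: greatest fixpoint, start Z0 = {Grant, Init, Busy}, keep only states in Sat with every successor in Z. Z1 = {Init}; fixed.
Sat(AG halt) = {Init}
|Sat(AG halt)| = |{Init}| = 1.

1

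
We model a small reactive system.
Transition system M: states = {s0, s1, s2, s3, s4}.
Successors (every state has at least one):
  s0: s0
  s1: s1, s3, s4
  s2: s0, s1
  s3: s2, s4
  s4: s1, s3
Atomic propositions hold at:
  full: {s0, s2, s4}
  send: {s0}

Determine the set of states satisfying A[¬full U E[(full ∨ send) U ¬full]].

{s1, s2, s3, s4}

Sat(¬full) = {s1, s3}
Sat(full ∨ send) = {s0, s2, s4}
E[(full ∨ send) U ¬full]: least fixpoint, start Z0 = Sat(¬full) = {s1, s3}, add states in Sat(full ∨ send) with some successor in Z. Z1 = {s1, s2, s3, s4}; fixed.
Sat(E[(full ∨ send) U ¬full]) = {s1, s2, s3, s4}
A[¬full U E[(full ∨ send) U ¬full]]: least fixpoint, start Z0 = Sat(E[(full ∨ send) U ¬full]) = {s1, s2, s3, s4}, add states in Sat(¬full) with every successor in Z. Already a fixed point.
Sat(A[¬full U E[(full ∨ send) U ¬full]]) = {s1, s2, s3, s4}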